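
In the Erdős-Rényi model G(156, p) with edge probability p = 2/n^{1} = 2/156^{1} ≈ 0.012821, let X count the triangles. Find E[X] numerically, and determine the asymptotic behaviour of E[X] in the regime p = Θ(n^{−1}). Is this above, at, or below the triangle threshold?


Number of potential triangles: C(156, 3) = 620620.
Each occurs with probability p³ ≈ (0.012821)³ ≈ 2.1072506e-06.
By linearity: E[X] = C(156, 3)·p³ ≈ 620620 · 2.1072506e-06 ≈ 1.30780.
Here α = 1, so p = 2/n is exactly at the triangle threshold p ~ 1/n. Asymptotically E[X] → c³/6 = 2³/6 = 4/3 ≈ 1.33333, a bounded constant. In this regime the triangle count is asymptotically Poisson(c³/6).

E[X] ≈ 1.30780; in regime p = Θ(1/n^{1}) E[X] stays bounded (at the triangle threshold p ~ 1/n).


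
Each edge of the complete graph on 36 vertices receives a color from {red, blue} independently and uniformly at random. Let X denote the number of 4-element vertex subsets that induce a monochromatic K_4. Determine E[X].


Let X = Σ_S X_S over the C(36, 4) = 58905 subsets S of size 4, where X_S = 1 if the K_4 on S is monochromatic.
For a fixed S, the K_4 on S has C(4, 2) = 6 edges. P[all 6 edges red] = (1/2)^6, and likewise for blue, so P[monochromatic] = 2·(1/2)^6 = 2^{1 − 6} = 1/32.
By linearity of expectation: E[X] = C(36, 4) · 2^{1 − 6} = 58905 · 1/32 = 58905/32.
Numerically: E[X] ≈ 1840.781.

E[X] = C(36,4)·2^(1−C(4,2)) = 58905/32 ≈ 1840.781.


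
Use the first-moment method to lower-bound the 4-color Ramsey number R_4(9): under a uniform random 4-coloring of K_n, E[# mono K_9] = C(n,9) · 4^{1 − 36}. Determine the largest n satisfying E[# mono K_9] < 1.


We need C(n, 9) · 4^{1 − 36} < 1, i.e. C(n, 9) < 4^{36 − 1} = 1180591620717411303424.
Check values of n near the boundary:
  n = 911: C(911, 9) = 1144686900492291197405; 1144686900492291197405 < 1180591620717411303424? YES
  n = 912: C(912, 9) = 1156095740032081475120; 1156095740032081475120 < 1180591620717411303424? YES
  n = 913: C(913, 9) = 1167605542753639808390; 1167605542753639808390 < 1180591620717411303424? YES
  n = 914: C(914, 9) = 1179217089587653905932; 1179217089587653905932 < 1180591620717411303424? YES
  n = 915: C(915, 9) = 1190931166636537885130; 1190931166636537885130 < 1180591620717411303424? NO
The largest n with C(n, 9) < 1180591620717411303424 is n = 914 (where E[X] = 294804272396913476483/295147905179352825856 ≈ 0.998836). Hence R_4(9) > 914, i.e. R_4(9) ≥ 915.

Largest n = 914; hence R_4(9) > 914.


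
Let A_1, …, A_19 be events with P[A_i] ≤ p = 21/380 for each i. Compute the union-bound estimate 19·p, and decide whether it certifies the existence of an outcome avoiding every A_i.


Union bound: P[∪_{i=1}^{19} A_i] ≤ Σ_i P[A_i] ≤ 19·p = 19·(21/380) = 21/20.
Numerically: 21/20 ≈ 1.0500.
Is 21/20 < 1? NO.
Since the bound 21/20 is ≥ 1, the union bound is uninformative here; it does NOT by itself certify existence.

19·p = 21/20 ≈ 1.0500; existence NOT certified by the union bound.


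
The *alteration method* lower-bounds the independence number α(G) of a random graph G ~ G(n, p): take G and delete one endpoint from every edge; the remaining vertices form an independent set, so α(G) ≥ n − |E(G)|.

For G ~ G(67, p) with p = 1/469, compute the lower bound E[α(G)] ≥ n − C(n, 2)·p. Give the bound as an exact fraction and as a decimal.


E[|E(G)|] = C(67, 2)·p = 2211 · (1/469) = 33/7.
E[α(G)] ≥ n − E[|E(G)|] = 67 − 33/7 = 436/7.
Numerically: ≈ 62.286.
(This is only a lower bound; the true E[α(G)] may be larger.)

E[α(G)] ≥ 436/7 ≈ 62.286.


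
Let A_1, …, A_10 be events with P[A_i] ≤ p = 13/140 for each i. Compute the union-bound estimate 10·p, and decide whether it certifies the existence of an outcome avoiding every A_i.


Union bound: P[∪_{i=1}^{10} A_i] ≤ Σ_i P[A_i] ≤ 10·p = 10·(13/140) = 13/14.
Numerically: 13/14 ≈ 0.9286.
Is 13/14 < 1? YES.
Since P[∪ A_i] ≤ 13/14 < 1, the complement has P[∩ A_i^c] ≥ 1 − 13/14 = 1/14 > 0, so some outcome avoids every A_i.

10·p = 13/14 ≈ 0.9286; existence CERTIFIED by the union bound.


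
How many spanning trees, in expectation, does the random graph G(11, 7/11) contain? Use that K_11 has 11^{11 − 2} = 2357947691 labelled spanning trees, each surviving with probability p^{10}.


K_11 has 11^{11 − 2} = 2357947691 labelled spanning trees.
For each such spanning tree H, let X_H = 1 if all 10 edges of H are present in G. Then P[X_H = 1] = p^{10} = (7/11)^{10} = 282475249/25937424601.
Summing the indicators: E[X] = Σ_H E[X_H] = 2357947691 · p^{10} = 2357947691 · 282475249/25937424601 = 282475249/11.
Numerically: E[X] ≈ 2.56796e+07.

E[X] = 2357947691 · (7/11)^{10} = 282475249/11 ≈ 2.56796e+07.


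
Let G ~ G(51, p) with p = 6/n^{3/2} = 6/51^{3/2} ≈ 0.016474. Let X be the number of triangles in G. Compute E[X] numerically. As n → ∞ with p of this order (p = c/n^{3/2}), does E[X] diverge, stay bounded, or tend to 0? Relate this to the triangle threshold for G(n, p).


Number of potential triangles: C(51, 3) = 20825.
Each occurs with probability p³ ≈ (0.016474)³ ≈ 4.4708280e-06.
By linearity: E[X] = C(51, 3)·p³ ≈ 20825 · 4.4708280e-06 ≈ 0.09310.
Since α = 3/2 > 1, p = c/n^{3/2} = o(1/n) is below the triangle threshold p ~ 1/n. Asymptotically E[X] ~ (c³/6)·n^{3(1−α)} = (6³/6)·n^{-1.5} → 0, so by Markov's inequality G has no triangles w.h.p.

E[X] ≈ 0.09310; in regime p = Θ(1/n^{3/2}) E[X] tends to 0 (below the triangle threshold p ~ 1/n).


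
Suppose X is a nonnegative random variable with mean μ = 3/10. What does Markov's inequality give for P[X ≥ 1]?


μ = E[X] = 3/10, a = 1.
Markov: P[X ≥ 1] ≤ μ/a = (3/10)/1 = 3/10.
Numerically: ≈ 0.30000.
(Since a = 1 > μ = 0.30000, the bound 3/10 is < 1 and informative.)

P[X ≥ 1] ≤ 3/10 ≈ 0.30000.


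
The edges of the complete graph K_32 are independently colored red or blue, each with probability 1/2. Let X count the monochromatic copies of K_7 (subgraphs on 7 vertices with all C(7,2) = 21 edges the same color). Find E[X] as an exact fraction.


Let X = Σ_S X_S over the C(32, 7) = 3365856 subsets S of size 7, where X_S = 1 if the K_7 on S is monochromatic.
For a fixed S, the K_7 on S has C(7, 2) = 21 edges. P[all 21 edges red] = (1/2)^21, and likewise for blue, so P[monochromatic] = 2·(1/2)^21 = 2^{1 − 21} = 1/1048576.
By linearity of expectation: E[X] = C(32, 7) · 2^{1 − 21} = 3365856 · 1/1048576 = 105183/32768.
Numerically: E[X] ≈ 3.2099.

E[X] = C(32,7)·2^(1−C(7,2)) = 105183/32768 ≈ 3.2099.


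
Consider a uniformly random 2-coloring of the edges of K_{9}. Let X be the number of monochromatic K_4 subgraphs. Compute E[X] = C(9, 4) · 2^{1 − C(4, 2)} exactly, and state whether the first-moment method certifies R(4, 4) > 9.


E[X] = C(9, 4) · 2^{1 − 6} = 126 · 2^{−5} = 126/32.
As a reduced fraction: E[X] = 63/16 ≈ 3.938.
Is E[X] < 1? NO.
Since E[X] ≥ 1, the first-moment bound is inconclusive at n = 9; it does NOT by itself certify R(4, 4) > 9.

E[X] = 63/16 ≈ 3.938; E[X] ≥ 1; first-moment method inconclusive here.


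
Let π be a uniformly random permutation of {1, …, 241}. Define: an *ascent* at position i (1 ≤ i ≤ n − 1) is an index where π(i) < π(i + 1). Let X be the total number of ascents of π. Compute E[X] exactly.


Write X = Σ X_I over i = 1, …, 240, with X_I the indicator of one ascent.
There are 240 indicators.
For each fixed i, the pair (π(i), π(i+1)) is a uniformly random ordered pair of distinct values from {1, …, 241}; by symmetry P[π(i) < π(i+1)] = 1/2.
By linearity: E[X] = 240 · (1/2) = (241 − 1) · (1/2) = 120 ≈ 120.0000.

E[X] = 120 = 120.0000.


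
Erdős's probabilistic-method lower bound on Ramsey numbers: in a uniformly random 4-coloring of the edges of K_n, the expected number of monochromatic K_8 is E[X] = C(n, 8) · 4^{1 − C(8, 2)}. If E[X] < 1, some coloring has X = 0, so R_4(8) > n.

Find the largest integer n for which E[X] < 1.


We need C(n, 8) · 4^{1 − 28} < 1, i.e. C(n, 8) < 4^{28 − 1} = 18014398509481984.
Check values of n near the boundary:
  n = 403: C(403, 8) = 16090020602228430; 16090020602228430 < 18014398509481984? YES
  n = 404: C(404, 8) = 16415071523485570; 16415071523485570 < 18014398509481984? YES
  n = 405: C(405, 8) = 16745853821188050; 16745853821188050 < 18014398509481984? YES
  n = 406: C(406, 8) = 17082453897995850; 17082453897995850 < 18014398509481984? YES
  n = 407: C(407, 8) = 17424959239309050; 17424959239309050 < 18014398509481984? YES
  n = 408: C(408, 8) = 17773458424095231; 17773458424095231 < 18014398509481984? YES
  n = 409: C(409, 8) = 18128041135797879; 18128041135797879 < 18014398509481984? NO
  n = 410: C(410, 8) = 18488798173326195; 18488798173326195 < 18014398509481984? NO
The largest n with C(n, 8) < 18014398509481984 is n = 408 (where E[X] = 17773458424095231/18014398509481984 ≈ 0.9866). Hence R_4(8) > 408, i.e. R_4(8) ≥ 409.

Largest n = 408; hence R_4(8) > 408.


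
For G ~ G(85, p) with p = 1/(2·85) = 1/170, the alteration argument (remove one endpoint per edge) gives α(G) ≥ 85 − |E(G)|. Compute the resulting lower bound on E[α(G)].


E[|E(G)|] = C(85, 2)·p = 3570 · (1/170) = 21.
E[α(G)] ≥ n − E[|E(G)|] = 85 − 21 = 64.
Numerically: ≈ 64.00000.
(This is only a lower bound; the true E[α(G)] may be larger.)

E[α(G)] ≥ 64 ≈ 64.00000.


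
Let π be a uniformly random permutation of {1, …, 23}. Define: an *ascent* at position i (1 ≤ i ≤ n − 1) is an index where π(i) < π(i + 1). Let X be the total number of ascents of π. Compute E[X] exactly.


Write X = Σ X_I over i = 1, …, 22, with X_I the indicator of one ascent.
There are 22 indicators.
For each fixed i, the pair (π(i), π(i+1)) is a uniformly random ordered pair of distinct values from {1, …, 23}; by symmetry P[π(i) < π(i+1)] = 1/2.
By linearity: E[X] = 22 · (1/2) = (23 − 1) · (1/2) = 11 ≈ 11.00000.

E[X] = 11 = 11.00000.


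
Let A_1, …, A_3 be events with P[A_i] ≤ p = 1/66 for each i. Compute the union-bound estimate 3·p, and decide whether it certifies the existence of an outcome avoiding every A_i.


Union bound: P[∪_{i=1}^{3} A_i] ≤ Σ_i P[A_i] ≤ 3·p = 3·(1/66) = 1/22.
Numerically: 1/22 ≈ 0.04545.
Is 1/22 < 1? YES.
Since P[∪ A_i] ≤ 1/22 < 1, the complement has P[∩ A_i^c] ≥ 1 − 1/22 = 21/22 > 0, so some outcome avoids every A_i.

3·p = 1/22 ≈ 0.04545; existence CERTIFIED by the union bound.


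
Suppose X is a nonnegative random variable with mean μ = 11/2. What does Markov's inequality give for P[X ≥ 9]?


μ = E[X] = 11/2, a = 9.
Markov: P[X ≥ 9] ≤ μ/a = (11/2)/9 = 11/18.
Numerically: ≈ 0.611111.
(Since a = 9 > μ = 5.500000, the bound 11/18 is < 1 and informative.)

P[X ≥ 9] ≤ 11/18 ≈ 0.611111.


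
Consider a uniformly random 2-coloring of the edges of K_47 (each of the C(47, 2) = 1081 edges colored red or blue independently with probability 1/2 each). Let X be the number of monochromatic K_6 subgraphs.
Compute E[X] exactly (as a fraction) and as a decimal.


Let X = Σ_S X_S over the C(47, 6) = 10737573 subsets S of size 6, where X_S = 1 if the K_6 on S is monochromatic.
For a fixed S, the K_6 on S has C(6, 2) = 15 edges. P[all 15 edges red] = (1/2)^15, and likewise for blue, so P[monochromatic] = 2·(1/2)^15 = 2^{1 − 15} = 1/16384.
By linearity: E[X] = C(47, 6) · 2^{1 − 15} = 10737573 · 1/16384 = 10737573/16384.
Numerically: E[X] ≈ 655.36945.

E[X] = C(47,6)·2^(1−C(6,2)) = 10737573/16384 ≈ 655.36945.


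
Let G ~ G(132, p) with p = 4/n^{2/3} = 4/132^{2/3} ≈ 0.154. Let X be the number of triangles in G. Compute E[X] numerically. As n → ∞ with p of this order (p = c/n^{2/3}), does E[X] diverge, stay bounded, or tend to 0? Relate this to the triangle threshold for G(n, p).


Number of potential triangles: C(132, 3) = 374660.
Each occurs with probability p³ ≈ (0.154)³ ≈ 3.67309e-03.
By linearity: E[X] = C(132, 3)·p³ ≈ 374660 · 3.67309e-03 ≈ 1376.162.
Since α = 2/3 < 1, p = c/n^{2/3} ≫ 1/n is above the triangle threshold p ~ 1/n. Asymptotically E[X] ~ (c³/6)·n^{3(1−α)} = (4³/6)·n^{1} → ∞; triangles are abundant w.h.p.

E[X] ≈ 1376.162; in regime p = Θ(1/n^{2/3}) E[X] diverges (above the triangle threshold p ~ 1/n).


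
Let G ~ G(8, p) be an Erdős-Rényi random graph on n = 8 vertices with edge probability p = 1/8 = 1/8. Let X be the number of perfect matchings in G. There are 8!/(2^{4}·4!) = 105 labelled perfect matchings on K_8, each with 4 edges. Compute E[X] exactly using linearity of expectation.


K_8 has 8!/(2^{4}·4!) = 105 labelled perfect matchings.
For each such perfect matching H, let X_H = 1 if all 4 edges of H are present in G. Then P[X_H = 1] = p^{4} = (1/8)^{4} = 1/4096.
By linearity: E[X] = Σ_H E[X_H] = 105 · p^{4} = 105 · 1/4096 = 105/4096.
Numerically: E[X] ≈ 0.02563.

E[X] = 105 · (1/8)^{4} = 105/4096 ≈ 0.02563.


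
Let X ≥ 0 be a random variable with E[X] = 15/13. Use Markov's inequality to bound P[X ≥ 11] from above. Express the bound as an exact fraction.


μ = E[X] = 15/13, a = 11.
Markov: P[X ≥ 11] ≤ μ/a = (15/13)/11 = 15/143.
Numerically: ≈ 0.1049.
(Since a = 11 > μ = 1.1538, the bound 15/143 is < 1 and informative.)

P[X ≥ 11] ≤ 15/143 ≈ 0.1049.


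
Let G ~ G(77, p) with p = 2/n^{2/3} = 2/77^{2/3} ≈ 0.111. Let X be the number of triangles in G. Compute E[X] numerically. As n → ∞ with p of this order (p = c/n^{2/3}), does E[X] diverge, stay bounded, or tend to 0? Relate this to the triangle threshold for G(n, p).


Number of potential triangles: C(77, 3) = 73150.
Each occurs with probability p³ ≈ (0.111)³ ≈ 1.34930e-03.
By linearity: E[X] = C(77, 3)·p³ ≈ 73150 · 1.34930e-03 ≈ 98.701.
Since α = 2/3 < 1, p = c/n^{2/3} ≫ 1/n is above the triangle threshold p ~ 1/n. Asymptotically E[X] ~ (c³/6)·n^{3(1−α)} = (2³/6)·n^{1} → ∞; triangles are abundant w.h.p.

E[X] ≈ 98.701; in regime p = Θ(1/n^{2/3}) E[X] diverges (above the triangle threshold p ~ 1/n).


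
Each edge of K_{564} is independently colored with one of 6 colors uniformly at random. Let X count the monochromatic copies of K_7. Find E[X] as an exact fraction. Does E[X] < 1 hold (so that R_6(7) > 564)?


E[X] = C(564, 7) · 6^{1 − 21} = 3469685994423792 · 6^{−20} = 3469685994423792/3656158440062976.
As a reduced fraction: E[X] = 24095041627943/25389989167104 ≈ 0.94900.
Is E[X] < 1? YES.
Since E[X] < 1, there exists a 6-coloring of K_{564} with no monochromatic K_7; hence R_6(7) > 564.

E[X] = 24095041627943/25389989167104 ≈ 0.94900; E[X] < 1, so R_6(7) > 564.


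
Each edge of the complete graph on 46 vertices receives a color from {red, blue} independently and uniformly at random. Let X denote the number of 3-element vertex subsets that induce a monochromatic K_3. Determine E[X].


Let X = Σ_S X_S over the C(46, 3) = 15180 subsets S of size 3, where X_S = 1 if the K_3 on S is monochromatic.
For a fixed S, the K_3 on S has C(3, 2) = 3 edges. P[all 3 edges red] = (1/2)^3, and likewise for blue, so P[monochromatic] = 2·(1/2)^3 = 2^{1 − 3} = 1/4.
By linearity: E[X] = C(46, 3) · 2^{1 − 3} = 15180 · 1/4 = 3795.
Numerically: E[X] ≈ 3795.000000.

E[X] = C(46,3)·2^(1−C(3,2)) = 3795 ≈ 3795.000000.


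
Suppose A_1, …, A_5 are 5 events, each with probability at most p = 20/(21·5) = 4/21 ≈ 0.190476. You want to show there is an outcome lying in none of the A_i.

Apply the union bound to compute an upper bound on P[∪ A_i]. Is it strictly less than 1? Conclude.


Union bound: P[∪_{i=1}^{5} A_i] ≤ Σ_i P[A_i] ≤ 5·p = 5·(4/21) = 20/21.
Numerically: 20/21 ≈ 0.952381.
Is 20/21 < 1? YES.
Since P[∪ A_i] ≤ 20/21 < 1, the complement has P[∩ A_i^c] ≥ 1 − 20/21 = 1/21 > 0, so some outcome avoids every A_i.

5·p = 20/21 ≈ 0.952381; existence CERTIFIED by the union bound.


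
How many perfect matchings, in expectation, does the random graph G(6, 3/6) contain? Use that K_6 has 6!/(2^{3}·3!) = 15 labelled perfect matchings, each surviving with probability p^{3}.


K_6 has 6!/(2^{3}·3!) = 15 labelled perfect matchings.
For each such perfect matching H, let X_H = 1 if all 3 edges of H are present in G. Then P[X_H = 1] = p^{3} = (1/2)^{3} = 1/8.
By linearity: E[X] = Σ_H E[X_H] = 15 · p^{3} = 15 · 1/8 = 15/8.
Numerically: E[X] ≈ 1.88.

E[X] = 15 · (1/2)^{3} = 15/8 ≈ 1.88.


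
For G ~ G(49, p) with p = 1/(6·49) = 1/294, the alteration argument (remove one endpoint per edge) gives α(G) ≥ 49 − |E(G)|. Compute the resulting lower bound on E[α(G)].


E[|E(G)|] = C(49, 2)·p = 1176 · (1/294) = 4.
E[α(G)] ≥ n − E[|E(G)|] = 49 − 4 = 45.
Numerically: ≈ 45.00000.
(This is only a lower bound; the true E[α(G)] may be larger.)

E[α(G)] ≥ 45 ≈ 45.00000.


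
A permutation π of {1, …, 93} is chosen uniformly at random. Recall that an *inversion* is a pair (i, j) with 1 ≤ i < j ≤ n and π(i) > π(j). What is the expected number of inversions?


Write X = Σ X_I over the C(93, 2) = 4278 pairs i < j, with X_I the indicator of one inversion.
There are 4278 indicators.
For each fixed pair i < j, the values π(i) and π(j) are two distinct elements of {1, …, 93} in uniformly random order; by symmetry P[π(i) > π(j)] = 1/2.
By linearity: E[X] = 4278 · (1/2) = C(93, 2) · (1/2) = 4278/2 = 2139 ≈ 2139.000.

E[X] = 2139 = 2139.000.


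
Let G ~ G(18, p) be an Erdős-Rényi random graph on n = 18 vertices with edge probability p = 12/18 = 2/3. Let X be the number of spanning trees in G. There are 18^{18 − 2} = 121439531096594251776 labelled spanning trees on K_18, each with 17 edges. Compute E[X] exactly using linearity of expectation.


K_18 has 18^{18 − 2} = 121439531096594251776 labelled spanning trees.
For each such spanning tree H, let X_H = 1 if all 17 edges of H are present in G. Then P[X_H = 1] = p^{17} = (2/3)^{17} = 131072/129140163.
By linearity: E[X] = Σ_H E[X_H] = 121439531096594251776 · p^{17} = 121439531096594251776 · 131072/129140163 = 123256172596690944.
Numerically: E[X] ≈ 1.2326e+17.

E[X] = 121439531096594251776 · (2/3)^{17} = 123256172596690944 ≈ 1.2326e+17.


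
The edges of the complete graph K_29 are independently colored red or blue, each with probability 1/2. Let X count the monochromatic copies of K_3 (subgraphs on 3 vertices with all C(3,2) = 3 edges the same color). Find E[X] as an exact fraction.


Let X = Σ_S X_S over the C(29, 3) = 3654 subsets S of size 3, where X_S = 1 if the K_3 on S is monochromatic.
For a fixed S, the K_3 on S has C(3, 2) = 3 edges. P[all 3 edges red] = (1/2)^3, and likewise for blue, so P[monochromatic] = 2·(1/2)^3 = 2^{1 − 3} = 1/4.
By linearity of expectation: E[X] = C(29, 3) · 2^{1 − 3} = 3654 · 1/4 = 1827/2.
Numerically: E[X] ≈ 913.5000.

E[X] = C(29,3)·2^(1−C(3,2)) = 1827/2 ≈ 913.5000.


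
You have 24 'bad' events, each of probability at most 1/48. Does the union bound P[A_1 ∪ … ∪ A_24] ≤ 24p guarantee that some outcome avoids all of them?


Union bound: P[∪_{i=1}^{24} A_i] ≤ Σ_i P[A_i] ≤ 24·p = 24·(1/48) = 1/2.
Numerically: 1/2 ≈ 0.500000.
Is 1/2 < 1? YES.
Since P[∪ A_i] ≤ 1/2 < 1, the complement has P[∩ A_i^c] ≥ 1 − 1/2 = 1/2 > 0, so some outcome avoids every A_i.

24·p = 1/2 ≈ 0.500000; existence CERTIFIED by the union bound.


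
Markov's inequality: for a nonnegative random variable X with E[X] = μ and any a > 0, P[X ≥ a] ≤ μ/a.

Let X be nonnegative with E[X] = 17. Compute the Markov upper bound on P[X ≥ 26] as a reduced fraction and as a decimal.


μ = E[X] = 17, a = 26.
Markov: P[X ≥ 26] ≤ μ/a = (17)/26 = 17/26.
Numerically: ≈ 0.654.
(Since a = 26 > μ = 17.000, the bound 17/26 is < 1 and informative.)

P[X ≥ 26] ≤ 17/26 ≈ 0.654.


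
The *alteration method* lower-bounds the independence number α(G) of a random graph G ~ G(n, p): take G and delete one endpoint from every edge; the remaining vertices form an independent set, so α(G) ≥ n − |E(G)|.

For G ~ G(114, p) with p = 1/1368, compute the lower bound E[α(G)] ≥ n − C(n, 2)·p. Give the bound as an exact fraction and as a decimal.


E[|E(G)|] = C(114, 2)·p = 6441 · (1/1368) = 113/24.
E[α(G)] ≥ n − E[|E(G)|] = 114 − 113/24 = 2623/24.
Numerically: ≈ 109.29167.
(This is only a lower bound; the true E[α(G)] may be larger.)

E[α(G)] ≥ 2623/24 ≈ 109.29167.


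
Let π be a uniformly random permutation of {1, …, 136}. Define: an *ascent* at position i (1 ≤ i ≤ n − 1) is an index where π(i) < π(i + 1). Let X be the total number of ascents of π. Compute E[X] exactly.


Write X = Σ X_I over i = 1, …, 135, with X_I the indicator of one ascent.
There are 135 indicators.
For each fixed i, the pair (π(i), π(i+1)) is a uniformly random ordered pair of distinct values from {1, …, 136}; by symmetry P[π(i) < π(i+1)] = 1/2.
By linearity: E[X] = 135 · (1/2) = (136 − 1) · (1/2) = 135/2 ≈ 67.5000.

E[X] = 135/2 = 67.5000.


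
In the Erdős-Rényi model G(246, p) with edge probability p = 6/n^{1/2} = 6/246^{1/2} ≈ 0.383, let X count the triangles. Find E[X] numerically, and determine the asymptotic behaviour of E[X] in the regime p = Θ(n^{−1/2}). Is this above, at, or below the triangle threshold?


Number of potential triangles: C(246, 3) = 2450980.
Each occurs with probability p³ ≈ (0.383)³ ≈ 5.59823e-02.
By linearity: E[X] = C(246, 3)·p³ ≈ 2450980 · 5.59823e-02 ≈ 137211.609.
Since α = 1/2 < 1, p = c/n^{1/2} ≫ 1/n is above the triangle threshold p ~ 1/n. Asymptotically E[X] ~ (c³/6)·n^{3(1−α)} = (6³/6)·n^{1.5} → ∞; triangles are abundant w.h.p.

E[X] ≈ 137211.609; in regime p = Θ(1/n^{1/2}) E[X] diverges (above the triangle threshold p ~ 1/n).


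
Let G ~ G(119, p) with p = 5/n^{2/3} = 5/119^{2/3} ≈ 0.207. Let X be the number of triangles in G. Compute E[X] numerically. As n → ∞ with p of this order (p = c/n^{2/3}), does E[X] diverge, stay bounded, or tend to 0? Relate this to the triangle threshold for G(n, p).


Number of potential triangles: C(119, 3) = 273819.
Each occurs with probability p³ ≈ (0.207)³ ≈ 8.82706e-03.
By linearity: E[X] = C(119, 3)·p³ ≈ 273819 · 8.82706e-03 ≈ 2417.017.
Since α = 2/3 < 1, p = c/n^{2/3} ≫ 1/n is above the triangle threshold p ~ 1/n. Asymptotically E[X] ~ (c³/6)·n^{3(1−α)} = (5³/6)·n^{1} → ∞; triangles are abundant w.h.p.

E[X] ≈ 2417.017; in regime p = Θ(1/n^{2/3}) E[X] diverges (above the triangle threshold p ~ 1/n).


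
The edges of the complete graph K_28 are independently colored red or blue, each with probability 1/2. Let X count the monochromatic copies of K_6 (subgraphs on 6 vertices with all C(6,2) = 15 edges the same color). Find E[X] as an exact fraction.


Let X = Σ_S X_S over the C(28, 6) = 376740 subsets S of size 6, where X_S = 1 if the K_6 on S is monochromatic.
For a fixed S, the K_6 on S has C(6, 2) = 15 edges. P[all 15 edges red] = (1/2)^15, and likewise for blue, so P[monochromatic] = 2·(1/2)^15 = 2^{1 − 15} = 1/16384.
By linearity of expectation: E[X] = C(28, 6) · 2^{1 − 15} = 376740 · 1/16384 = 94185/4096.
Numerically: E[X] ≈ 22.99438.

E[X] = C(28,6)·2^(1−C(6,2)) = 94185/4096 ≈ 22.99438.


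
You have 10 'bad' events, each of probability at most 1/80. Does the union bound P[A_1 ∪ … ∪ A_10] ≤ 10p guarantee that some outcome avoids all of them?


Union bound: P[∪_{i=1}^{10} A_i] ≤ Σ_i P[A_i] ≤ 10·p = 10·(1/80) = 1/8.
Numerically: 1/8 ≈ 0.125.
Is 1/8 < 1? YES.
Since P[∪ A_i] ≤ 1/8 < 1, the complement has P[∩ A_i^c] ≥ 1 − 1/8 = 7/8 > 0, so some outcome avoids every A_i.

10·p = 1/8 ≈ 0.125; existence CERTIFIED by the union bound.


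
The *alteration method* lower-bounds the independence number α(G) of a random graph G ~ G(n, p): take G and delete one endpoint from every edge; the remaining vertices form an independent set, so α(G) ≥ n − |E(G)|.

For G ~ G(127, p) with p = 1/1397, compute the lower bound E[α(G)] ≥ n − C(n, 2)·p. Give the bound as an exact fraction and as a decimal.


E[|E(G)|] = C(127, 2)·p = 8001 · (1/1397) = 63/11.
E[α(G)] ≥ n − E[|E(G)|] = 127 − 63/11 = 1334/11.
Numerically: ≈ 121.27273.
(This is only a lower bound; the true E[α(G)] may be larger.)

E[α(G)] ≥ 1334/11 ≈ 121.27273.


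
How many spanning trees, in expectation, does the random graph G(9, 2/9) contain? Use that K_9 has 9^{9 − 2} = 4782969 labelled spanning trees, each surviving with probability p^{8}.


K_9 has 9^{9 − 2} = 4782969 labelled spanning trees.
For each such spanning tree H, let X_H = 1 if all 8 edges of H are present in G. Then P[X_H = 1] = p^{8} = (2/9)^{8} = 256/43046721.
By linearity of expectation: E[X] = Σ_H E[X_H] = 4782969 · p^{8} = 4782969 · 256/43046721 = 256/9.
Numerically: E[X] ≈ 28.44.

E[X] = 4782969 · (2/9)^{8} = 256/9 ≈ 28.44.


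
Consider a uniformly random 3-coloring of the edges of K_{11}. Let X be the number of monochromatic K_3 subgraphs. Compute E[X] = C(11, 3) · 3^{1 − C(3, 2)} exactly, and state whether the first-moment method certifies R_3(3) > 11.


E[X] = C(11, 3) · 3^{1 − 3} = 165 · 3^{−2} = 165/9.
As a reduced fraction: E[X] = 55/3 ≈ 18.333333.
Is E[X] < 1? NO.
Since E[X] ≥ 1, the first-moment bound is inconclusive at n = 11; it does NOT by itself certify R_3(3) > 11.

E[X] = 55/3 ≈ 18.333333; E[X] ≥ 1; first-moment method inconclusive here.


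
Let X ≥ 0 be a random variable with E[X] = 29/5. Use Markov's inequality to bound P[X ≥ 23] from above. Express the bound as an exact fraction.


μ = E[X] = 29/5, a = 23.
Markov: P[X ≥ 23] ≤ μ/a = (29/5)/23 = 29/115.
Numerically: ≈ 0.25217.
(Since a = 23 > μ = 5.80000, the bound 29/115 is < 1 and informative.)

P[X ≥ 23] ≤ 29/115 ≈ 0.25217.


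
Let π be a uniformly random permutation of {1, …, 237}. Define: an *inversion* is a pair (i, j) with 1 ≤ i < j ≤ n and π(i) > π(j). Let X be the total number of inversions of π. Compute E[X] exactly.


Write X = Σ X_I over the C(237, 2) = 27966 pairs i < j, with X_I the indicator of one inversion.
There are 27966 indicators.
For each fixed pair i < j, the values π(i) and π(j) are two distinct elements of {1, …, 237} in uniformly random order; by symmetry P[π(i) > π(j)] = 1/2.
By linearity: E[X] = 27966 · (1/2) = C(237, 2) · (1/2) = 27966/2 = 13983 ≈ 13983.00000.

E[X] = 13983 = 13983.00000.


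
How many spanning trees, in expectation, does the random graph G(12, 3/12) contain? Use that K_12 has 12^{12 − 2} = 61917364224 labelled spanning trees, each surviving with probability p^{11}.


K_12 has 12^{12 − 2} = 61917364224 labelled spanning trees.
For each such spanning tree H, let X_H = 1 if all 11 edges of H are present in G. Then P[X_H = 1] = p^{11} = (1/4)^{11} = 1/4194304.
Summing the indicators: E[X] = Σ_H E[X_H] = 61917364224 · p^{11} = 61917364224 · 1/4194304 = 59049/4.
Numerically: E[X] ≈ 14762.2.

E[X] = 61917364224 · (1/4)^{11} = 59049/4 ≈ 14762.2.


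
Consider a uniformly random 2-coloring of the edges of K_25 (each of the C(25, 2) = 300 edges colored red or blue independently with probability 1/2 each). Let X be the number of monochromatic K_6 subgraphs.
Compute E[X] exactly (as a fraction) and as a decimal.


Let X = Σ_S X_S over the C(25, 6) = 177100 subsets S of size 6, where X_S = 1 if the K_6 on S is monochromatic.
For a fixed S, the K_6 on S has C(6, 2) = 15 edges. P[all 15 edges red] = (1/2)^15, and likewise for blue, so P[monochromatic] = 2·(1/2)^15 = 2^{1 − 15} = 1/16384.
Summing: E[X] = C(25, 6) · 2^{1 − 15} = 177100 · 1/16384 = 44275/4096.
Numerically: E[X] ≈ 10.809326.

E[X] = C(25,6)·2^(1−C(6,2)) = 44275/4096 ≈ 10.809326.


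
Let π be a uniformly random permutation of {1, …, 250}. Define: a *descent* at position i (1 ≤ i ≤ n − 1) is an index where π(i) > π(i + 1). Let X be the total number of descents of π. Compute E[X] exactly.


Write X = Σ X_I over i = 1, …, 249, with X_I the indicator of one descent.
There are 249 indicators.
For each fixed i, the pair (π(i), π(i+1)) is a uniformly random ordered pair of distinct values from {1, …, 250}; by symmetry P[π(i) > π(i+1)] = 1/2.
By linearity: E[X] = 249 · (1/2) = (250 − 1) · (1/2) = 249/2 ≈ 124.500000.

E[X] = 249/2 = 124.500000.


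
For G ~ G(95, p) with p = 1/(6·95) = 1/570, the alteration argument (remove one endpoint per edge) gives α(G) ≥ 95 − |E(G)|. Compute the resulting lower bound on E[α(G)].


E[|E(G)|] = C(95, 2)·p = 4465 · (1/570) = 47/6.
E[α(G)] ≥ n − E[|E(G)|] = 95 − 47/6 = 523/6.
Numerically: ≈ 87.16667.
(This is only a lower bound; the true E[α(G)] may be larger.)

E[α(G)] ≥ 523/6 ≈ 87.16667.


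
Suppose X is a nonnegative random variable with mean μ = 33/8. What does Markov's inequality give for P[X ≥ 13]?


μ = E[X] = 33/8, a = 13.
Markov: P[X ≥ 13] ≤ μ/a = (33/8)/13 = 33/104.
Numerically: ≈ 0.31731.
(Since a = 13 > μ = 4.12500, the bound 33/104 is < 1 and informative.)

P[X ≥ 13] ≤ 33/104 ≈ 0.31731.


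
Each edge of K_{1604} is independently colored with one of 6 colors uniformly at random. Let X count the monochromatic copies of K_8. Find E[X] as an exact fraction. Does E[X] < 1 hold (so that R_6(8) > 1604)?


E[X] = C(1604, 8) · 6^{1 − 28} = 1067877273673000226280 · 6^{−27} = 1067877273673000226280/1023490369077469249536.
As a reduced fraction: E[X] = 44494886403041676095/42645432044894552064 ≈ 1.043368.
Is E[X] < 1? NO.
Since E[X] ≥ 1, the first-moment bound is inconclusive at n = 1604; it does NOT by itself certify R_6(8) > 1604.

E[X] = 44494886403041676095/42645432044894552064 ≈ 1.043368; E[X] ≥ 1; first-moment method inconclusive here.


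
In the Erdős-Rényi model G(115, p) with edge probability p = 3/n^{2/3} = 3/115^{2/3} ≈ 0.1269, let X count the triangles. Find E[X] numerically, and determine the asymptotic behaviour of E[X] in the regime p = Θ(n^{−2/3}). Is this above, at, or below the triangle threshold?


Number of potential triangles: C(115, 3) = 246905.
Each occurs with probability p³ ≈ (0.1269)³ ≈ 2.041588e-03.
By linearity: E[X] = C(115, 3)·p³ ≈ 246905 · 2.041588e-03 ≈ 504.0783.
Since α = 2/3 < 1, p = c/n^{2/3} ≫ 1/n is above the triangle threshold p ~ 1/n. Asymptotically E[X] ~ (c³/6)·n^{3(1−α)} = (3³/6)·n^{1} → ∞; triangles are abundant w.h.p.

E[X] ≈ 504.0783; in regime p = Θ(1/n^{2/3}) E[X] diverges (above the triangle threshold p ~ 1/n).


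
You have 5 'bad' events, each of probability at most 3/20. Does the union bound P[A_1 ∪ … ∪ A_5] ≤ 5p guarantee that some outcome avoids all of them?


Union bound: P[∪_{i=1}^{5} A_i] ≤ Σ_i P[A_i] ≤ 5·p = 5·(3/20) = 3/4.
Numerically: 3/4 ≈ 0.750.
Is 3/4 < 1? YES.
Since P[∪ A_i] ≤ 3/4 < 1, the complement has P[∩ A_i^c] ≥ 1 − 3/4 = 1/4 > 0, so some outcome avoids every A_i.

5·p = 3/4 ≈ 0.750; existence CERTIFIED by the union bound.


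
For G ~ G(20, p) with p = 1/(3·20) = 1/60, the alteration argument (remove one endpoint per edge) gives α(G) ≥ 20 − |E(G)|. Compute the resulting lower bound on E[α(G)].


E[|E(G)|] = C(20, 2)·p = 190 · (1/60) = 19/6.
E[α(G)] ≥ n − E[|E(G)|] = 20 − 19/6 = 101/6.
Numerically: ≈ 16.8333.
(This is only a lower bound; the true E[α(G)] may be larger.)

E[α(G)] ≥ 101/6 ≈ 16.8333.


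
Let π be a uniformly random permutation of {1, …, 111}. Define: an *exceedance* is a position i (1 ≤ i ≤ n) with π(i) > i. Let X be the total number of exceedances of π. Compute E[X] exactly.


Write X = Σ_{i=1}^{111} X_i, where X_i = 1_{π(i) > i}.
For each fixed i, π(i) is uniform over {1, …, 111} (marginal of a uniform permutation), so P[π(i) > i] = (n − i)/n. Summing: Σ_{i=1}^{111} (n − i)/n = (0 + 1 + … + 110)/111 = 111(111 − 1)/(2·111) = (111 − 1)/2.
Hence E[X] = Σ_{i=1}^{111} (111 − i)/111 = 55 ≈ 55.000000.

E[X] = 55 = 55.000000.


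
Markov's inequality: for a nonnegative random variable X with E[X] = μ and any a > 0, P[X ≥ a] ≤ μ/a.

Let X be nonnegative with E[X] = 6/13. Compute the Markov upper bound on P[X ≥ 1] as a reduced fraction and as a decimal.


μ = E[X] = 6/13, a = 1.
Markov: P[X ≥ 1] ≤ μ/a = (6/13)/1 = 6/13.
Numerically: ≈ 0.461538.
(Since a = 1 > μ = 0.461538, the bound 6/13 is < 1 and informative.)

P[X ≥ 1] ≤ 6/13 ≈ 0.461538.


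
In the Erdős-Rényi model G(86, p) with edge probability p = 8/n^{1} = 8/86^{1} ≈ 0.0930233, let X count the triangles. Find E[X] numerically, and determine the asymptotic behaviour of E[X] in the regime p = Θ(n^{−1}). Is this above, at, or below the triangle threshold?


Number of potential triangles: C(86, 3) = 102340.
Each occurs with probability p³ ≈ (0.0930233)³ ≈ 8.04960570e-04.
By linearity: E[X] = C(86, 3)·p³ ≈ 102340 · 8.04960570e-04 ≈ 82.379665.
Here α = 1, so p = 8/n is exactly at the triangle threshold p ~ 1/n. Asymptotically E[X] → c³/6 = 8³/6 = 256/3 ≈ 85.333333, a bounded constant. In this regime the triangle count is asymptotically Poisson(c³/6).

E[X] ≈ 82.379665; in regime p = Θ(1/n^{1}) E[X] stays bounded (at the triangle threshold p ~ 1/n).


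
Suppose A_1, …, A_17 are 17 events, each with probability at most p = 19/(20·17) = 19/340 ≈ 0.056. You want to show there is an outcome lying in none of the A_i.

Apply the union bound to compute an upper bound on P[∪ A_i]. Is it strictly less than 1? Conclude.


Union bound: P[∪_{i=1}^{17} A_i] ≤ Σ_i P[A_i] ≤ 17·p = 17·(19/340) = 19/20.
Numerically: 19/20 ≈ 0.950.
Is 19/20 < 1? YES.
Since P[∪ A_i] ≤ 19/20 < 1, the complement has P[∩ A_i^c] ≥ 1 − 19/20 = 1/20 > 0, so some outcome avoids every A_i.

17·p = 19/20 ≈ 0.950; existence CERTIFIED by the union bound.


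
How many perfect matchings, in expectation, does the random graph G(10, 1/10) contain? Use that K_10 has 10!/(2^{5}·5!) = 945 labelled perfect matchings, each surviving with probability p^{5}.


K_10 has 10!/(2^{5}·5!) = 945 labelled perfect matchings.
For each such perfect matching H, let X_H = 1 if all 5 edges of H are present in G. Then P[X_H = 1] = p^{5} = (1/10)^{5} = 1/100000.
By linearity: E[X] = Σ_H E[X_H] = 945 · p^{5} = 945 · 1/100000 = 189/20000.
Numerically: E[X] ≈ 0.00945.

E[X] = 945 · (1/10)^{5} = 189/20000 ≈ 0.00945.


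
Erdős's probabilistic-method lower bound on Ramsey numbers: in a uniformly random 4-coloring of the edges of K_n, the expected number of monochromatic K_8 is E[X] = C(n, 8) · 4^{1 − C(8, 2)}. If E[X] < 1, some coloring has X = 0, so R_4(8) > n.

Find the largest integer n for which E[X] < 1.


We need C(n, 8) · 4^{1 − 28} < 1, i.e. C(n, 8) < 4^{28 − 1} = 18014398509481984.
Check values of n near the boundary:
  n = 403: C(403, 8) = 16090020602228430; 16090020602228430 < 18014398509481984? YES
  n = 404: C(404, 8) = 16415071523485570; 16415071523485570 < 18014398509481984? YES
  n = 405: C(405, 8) = 16745853821188050; 16745853821188050 < 18014398509481984? YES
  n = 406: C(406, 8) = 17082453897995850; 17082453897995850 < 18014398509481984? YES
  n = 407: C(407, 8) = 17424959239309050; 17424959239309050 < 18014398509481984? YES
  n = 408: C(408, 8) = 17773458424095231; 17773458424095231 < 18014398509481984? YES
  n = 409: C(409, 8) = 18128041135797879; 18128041135797879 < 18014398509481984? NO
  n = 410: C(410, 8) = 18488798173326195; 18488798173326195 < 18014398509481984? NO
  n = 411: C(411, 8) = 18855821462126715; 18855821462126715 < 18014398509481984? NO
The largest n with C(n, 8) < 18014398509481984 is n = 408 (where E[X] = 17773458424095231/18014398509481984 ≈ 0.987). Hence R_4(8) > 408, i.e. R_4(8) ≥ 409.

Largest n = 408; hence R_4(8) > 408.


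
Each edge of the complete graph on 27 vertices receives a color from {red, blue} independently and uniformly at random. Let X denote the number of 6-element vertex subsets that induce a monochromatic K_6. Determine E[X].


Let X = Σ_S X_S over the C(27, 6) = 296010 subsets S of size 6, where X_S = 1 if the K_6 on S is monochromatic.
For a fixed S, the K_6 on S has C(6, 2) = 15 edges. P[all 15 edges red] = (1/2)^15, and likewise for blue, so P[monochromatic] = 2·(1/2)^15 = 2^{1 − 15} = 1/16384.
By linearity of expectation: E[X] = C(27, 6) · 2^{1 − 15} = 296010 · 1/16384 = 148005/8192.
Numerically: E[X] ≈ 18.067.

E[X] = C(27,6)·2^(1−C(6,2)) = 148005/8192 ≈ 18.067.


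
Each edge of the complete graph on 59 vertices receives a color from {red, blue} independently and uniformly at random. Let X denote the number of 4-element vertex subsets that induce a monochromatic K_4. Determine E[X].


Let X = Σ_S X_S over the C(59, 4) = 455126 subsets S of size 4, where X_S = 1 if the K_4 on S is monochromatic.
For a fixed S, the K_4 on S has C(4, 2) = 6 edges. P[all 6 edges red] = (1/2)^6, and likewise for blue, so P[monochromatic] = 2·(1/2)^6 = 2^{1 − 6} = 1/32.
By linearity of expectation: E[X] = C(59, 4) · 2^{1 − 6} = 455126 · 1/32 = 227563/16.
Numerically: E[X] ≈ 14222.68750.

E[X] = C(59,4)·2^(1−C(4,2)) = 227563/16 ≈ 14222.68750.


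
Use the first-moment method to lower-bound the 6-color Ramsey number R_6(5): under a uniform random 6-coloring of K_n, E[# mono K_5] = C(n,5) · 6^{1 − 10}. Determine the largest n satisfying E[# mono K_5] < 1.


We need C(n, 5) · 6^{1 − 10} < 1, i.e. C(n, 5) < 6^{10 − 1} = 10077696.
Check values of n near the boundary:
  n = 62: C(62, 5) = 6471002; 6471002 < 10077696? YES
  n = 63: C(63, 5) = 7028847; 7028847 < 10077696? YES
  n = 64: C(64, 5) = 7624512; 7624512 < 10077696? YES
  n = 65: C(65, 5) = 8259888; 8259888 < 10077696? YES
  n = 66: C(66, 5) = 8936928; 8936928 < 10077696? YES
  n = 67: C(67, 5) = 9657648; 9657648 < 10077696? YES
  n = 68: C(68, 5) = 10424128; 10424128 < 10077696? NO
The largest n with C(n, 5) < 10077696 is n = 67 (where E[X] = 67067/69984 ≈ 0.9583). Hence R_6(5) > 67, i.e. R_6(5) ≥ 68.

Largest n = 67; hence R_6(5) > 67.


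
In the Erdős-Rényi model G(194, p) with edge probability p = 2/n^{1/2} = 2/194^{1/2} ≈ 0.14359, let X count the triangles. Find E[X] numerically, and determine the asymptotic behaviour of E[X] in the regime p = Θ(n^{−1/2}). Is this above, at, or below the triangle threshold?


Number of potential triangles: C(194, 3) = 1198144.
Each occurs with probability p³ ≈ (0.14359)³ ≈ 2.9606522e-03.
By linearity: E[X] = C(194, 3)·p³ ≈ 1198144 · 2.9606522e-03 ≈ 3547.28767.
Since α = 1/2 < 1, p = c/n^{1/2} ≫ 1/n is above the triangle threshold p ~ 1/n. Asymptotically E[X] ~ (c³/6)·n^{3(1−α)} = (2³/6)·n^{1.5} → ∞; triangles are abundant w.h.p.

E[X] ≈ 3547.28767; in regime p = Θ(1/n^{1/2}) E[X] diverges (above the triangle threshold p ~ 1/n).


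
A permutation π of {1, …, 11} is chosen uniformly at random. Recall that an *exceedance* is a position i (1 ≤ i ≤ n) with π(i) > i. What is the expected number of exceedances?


Write X = Σ_{i=1}^{11} X_i, where X_i = 1_{π(i) > i}.
For each fixed i, π(i) is uniform over {1, …, 11} (marginal of a uniform permutation), so P[π(i) > i] = (n − i)/n. Summing: Σ_{i=1}^{11} (n − i)/n = (0 + 1 + … + 10)/11 = 11(11 − 1)/(2·11) = (11 − 1)/2.
Hence E[X] = Σ_{i=1}^{11} (11 − i)/11 = 5 ≈ 5.000000.

E[X] = 5 = 5.000000.


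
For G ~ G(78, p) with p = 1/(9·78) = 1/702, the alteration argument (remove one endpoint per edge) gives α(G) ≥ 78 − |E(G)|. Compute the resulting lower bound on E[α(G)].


E[|E(G)|] = C(78, 2)·p = 3003 · (1/702) = 77/18.
E[α(G)] ≥ n − E[|E(G)|] = 78 − 77/18 = 1327/18.
Numerically: ≈ 73.722222.
(This is only a lower bound; the true E[α(G)] may be larger.)

E[α(G)] ≥ 1327/18 ≈ 73.722222.


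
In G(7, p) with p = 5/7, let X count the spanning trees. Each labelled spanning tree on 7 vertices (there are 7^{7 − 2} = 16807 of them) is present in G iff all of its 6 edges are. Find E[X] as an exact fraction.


K_7 has 7^{7 − 2} = 16807 labelled spanning trees.
For each such spanning tree H, let X_H = 1 if all 6 edges of H are present in G. Then P[X_H = 1] = p^{6} = (5/7)^{6} = 15625/117649.
By linearity of expectation: E[X] = Σ_H E[X_H] = 16807 · p^{6} = 16807 · 15625/117649 = 15625/7.
Numerically: E[X] ≈ 2232.1.

E[X] = 16807 · (5/7)^{6} = 15625/7 ≈ 2232.1.
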